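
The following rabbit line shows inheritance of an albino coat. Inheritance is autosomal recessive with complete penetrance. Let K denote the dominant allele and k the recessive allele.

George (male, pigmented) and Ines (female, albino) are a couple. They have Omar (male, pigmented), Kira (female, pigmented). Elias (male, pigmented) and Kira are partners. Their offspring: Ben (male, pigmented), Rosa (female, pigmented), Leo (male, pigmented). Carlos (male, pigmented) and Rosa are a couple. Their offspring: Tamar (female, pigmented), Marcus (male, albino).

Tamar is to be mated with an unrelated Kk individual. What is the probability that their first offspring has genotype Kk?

Carlos is pigmented so carries K and passed k to Marcus (kk), so Carlos is Kk.
Rosa is pigmented so carries K and passed k to Marcus (kk), so Rosa is Kk.
Tamar is a pigmented offspring of Carlos (Kk) × Rosa (Kk), whose cross gives 1/4 KK : 1/2 Kk : 1/4 kk; conditioning on being pigmented, Tamar is KK with probability 1/3, Kk with probability 2/3.
Summing over parental genotype combinations, P(offspring has genotype Kk) = 1/3·1/2 + 2/3·1/2 = 1/2.

1/2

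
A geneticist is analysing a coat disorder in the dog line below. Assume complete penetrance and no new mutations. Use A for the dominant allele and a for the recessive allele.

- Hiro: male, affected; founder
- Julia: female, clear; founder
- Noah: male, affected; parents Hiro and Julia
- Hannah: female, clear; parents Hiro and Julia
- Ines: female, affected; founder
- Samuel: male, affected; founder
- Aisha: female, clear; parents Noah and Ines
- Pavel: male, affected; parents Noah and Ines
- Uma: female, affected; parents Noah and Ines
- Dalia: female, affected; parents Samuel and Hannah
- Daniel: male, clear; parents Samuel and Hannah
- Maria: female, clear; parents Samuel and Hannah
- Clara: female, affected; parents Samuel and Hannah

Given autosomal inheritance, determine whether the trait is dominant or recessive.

dominant

Noah and Ines are both affected yet have a clear child Aisha. Under a recessive model two affected parents are homozygous and every child would be affected, so the trait cannot be recessive.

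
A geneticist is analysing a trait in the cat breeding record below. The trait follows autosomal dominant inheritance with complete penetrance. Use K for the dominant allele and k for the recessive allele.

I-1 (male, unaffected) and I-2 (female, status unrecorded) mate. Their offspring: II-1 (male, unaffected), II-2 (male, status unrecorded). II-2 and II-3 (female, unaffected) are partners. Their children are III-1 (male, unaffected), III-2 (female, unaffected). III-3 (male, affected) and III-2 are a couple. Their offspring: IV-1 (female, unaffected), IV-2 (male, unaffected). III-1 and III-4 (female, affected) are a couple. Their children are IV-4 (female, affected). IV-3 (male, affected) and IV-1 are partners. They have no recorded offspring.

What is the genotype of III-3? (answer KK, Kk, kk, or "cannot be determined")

Kk

From phenotype alone, III-3 is KK or Kk.
III-3 is affected so carries K and passed k to IV-1 (kk), so III-3 is Kk.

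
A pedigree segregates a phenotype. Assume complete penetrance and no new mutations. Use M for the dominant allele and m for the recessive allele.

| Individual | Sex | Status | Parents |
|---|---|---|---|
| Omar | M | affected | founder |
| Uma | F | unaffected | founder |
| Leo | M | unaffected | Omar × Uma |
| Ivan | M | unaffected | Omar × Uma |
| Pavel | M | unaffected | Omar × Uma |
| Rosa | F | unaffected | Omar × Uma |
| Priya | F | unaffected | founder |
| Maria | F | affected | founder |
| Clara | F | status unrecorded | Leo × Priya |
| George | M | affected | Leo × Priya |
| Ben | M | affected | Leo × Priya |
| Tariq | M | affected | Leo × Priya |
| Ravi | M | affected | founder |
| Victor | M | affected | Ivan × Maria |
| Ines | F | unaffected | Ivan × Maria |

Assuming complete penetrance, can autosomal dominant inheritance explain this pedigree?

No

Under autosomal dominant, George (affected, male) cannot arise from Leo (unaffected) × Priya (unaffected).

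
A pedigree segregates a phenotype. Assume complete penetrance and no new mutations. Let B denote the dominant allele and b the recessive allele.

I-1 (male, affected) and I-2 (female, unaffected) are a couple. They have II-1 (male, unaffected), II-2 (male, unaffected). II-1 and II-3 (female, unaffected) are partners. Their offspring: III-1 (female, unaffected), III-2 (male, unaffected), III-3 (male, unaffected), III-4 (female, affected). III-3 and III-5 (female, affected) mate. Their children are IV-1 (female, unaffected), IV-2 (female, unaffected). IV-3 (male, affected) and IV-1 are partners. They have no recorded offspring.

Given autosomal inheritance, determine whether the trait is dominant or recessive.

recessive

II-1 and II-3 are both unaffected yet have an affected child III-4. Under dominance, an affected child requires at least one affected parent, so the trait cannot be dominant.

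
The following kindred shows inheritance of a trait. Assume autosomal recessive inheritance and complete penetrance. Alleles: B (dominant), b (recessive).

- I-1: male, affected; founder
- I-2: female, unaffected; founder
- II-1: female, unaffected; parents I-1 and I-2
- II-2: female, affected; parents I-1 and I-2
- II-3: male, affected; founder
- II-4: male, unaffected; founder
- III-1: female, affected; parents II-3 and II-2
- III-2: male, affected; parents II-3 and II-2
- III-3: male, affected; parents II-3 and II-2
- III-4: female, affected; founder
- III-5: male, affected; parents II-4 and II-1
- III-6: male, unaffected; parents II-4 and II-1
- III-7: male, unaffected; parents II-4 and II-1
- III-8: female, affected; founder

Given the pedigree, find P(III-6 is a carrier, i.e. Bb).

2/3

II-4 is unaffected so carries B and passed b to III-5 (bb), so II-4 is Bb.
II-1 is unaffected so carries B and received b from I-1 (bb), so II-1 is Bb.
Their cross gives offspring ratios 1/4 BB : 1/2 Bb : 1/4 bb. Conditioning on III-6 being unaffected, P(Bb) = 1/2 / 3/4 = 2/3.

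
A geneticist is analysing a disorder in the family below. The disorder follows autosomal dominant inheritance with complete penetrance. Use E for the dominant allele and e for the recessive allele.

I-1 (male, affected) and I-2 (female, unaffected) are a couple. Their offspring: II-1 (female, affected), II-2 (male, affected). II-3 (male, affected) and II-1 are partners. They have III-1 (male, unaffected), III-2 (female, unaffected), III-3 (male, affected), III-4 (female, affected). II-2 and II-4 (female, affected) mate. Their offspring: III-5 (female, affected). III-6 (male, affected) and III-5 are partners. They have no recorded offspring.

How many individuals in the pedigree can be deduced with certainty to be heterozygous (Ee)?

Obligate heterozygotes: II-1 is affected so carries E and received e from I-2 (ee), so II-1 is Ee; II-2 is affected so carries E and received e from I-2 (ee), so II-2 is Ee; II-3 is affected so carries E and passed e to III-1 (ee), so II-3 is Ee.
Every other individual is either homozygous by phenotype or has at least one consistent homozygous assignment, so the count is 3.

3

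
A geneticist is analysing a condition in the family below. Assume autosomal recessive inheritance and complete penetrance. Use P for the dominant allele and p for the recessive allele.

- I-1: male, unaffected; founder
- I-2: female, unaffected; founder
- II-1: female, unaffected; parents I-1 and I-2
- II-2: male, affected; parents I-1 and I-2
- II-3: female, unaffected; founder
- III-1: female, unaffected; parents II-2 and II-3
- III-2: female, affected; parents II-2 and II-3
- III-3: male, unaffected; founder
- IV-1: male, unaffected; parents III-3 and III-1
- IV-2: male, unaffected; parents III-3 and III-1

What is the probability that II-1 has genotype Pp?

I-1 is unaffected so carries P and passed p to II-2 (pp), so I-1 is Pp.
I-2 is unaffected so carries P and passed p to II-2 (pp), so I-2 is Pp.
Their cross gives offspring ratios 1/4 PP : 1/2 Pp : 1/4 pp. Conditioning on II-1 being unaffected, P(Pp) = 1/2 / 3/4 = 2/3.

2/3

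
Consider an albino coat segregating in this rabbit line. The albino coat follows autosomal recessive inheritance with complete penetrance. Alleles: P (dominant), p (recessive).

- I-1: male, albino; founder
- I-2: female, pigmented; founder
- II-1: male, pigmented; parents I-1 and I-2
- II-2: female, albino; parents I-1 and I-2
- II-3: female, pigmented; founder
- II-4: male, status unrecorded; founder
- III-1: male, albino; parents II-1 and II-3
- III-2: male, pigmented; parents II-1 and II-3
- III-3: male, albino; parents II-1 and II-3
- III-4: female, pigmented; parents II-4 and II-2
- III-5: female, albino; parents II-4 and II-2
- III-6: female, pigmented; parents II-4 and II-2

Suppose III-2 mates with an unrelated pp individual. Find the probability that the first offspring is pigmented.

II-1 is pigmented so carries P and received p from I-1 (pp), so II-1 is Pp.
II-3 is pigmented so carries P and passed p to III-1 (pp), so II-3 is Pp.
III-2 is a pigmented offspring of II-1 (Pp) × II-3 (Pp), whose cross gives 1/4 PP : 1/2 Pp : 1/4 pp; conditioning on being pigmented, III-2 is PP with probability 1/3, Pp with probability 2/3.
Summing over parental genotype combinations, P(offspring is pigmented) = 1/3·1 + 2/3·1/2 = 2/3.

2/3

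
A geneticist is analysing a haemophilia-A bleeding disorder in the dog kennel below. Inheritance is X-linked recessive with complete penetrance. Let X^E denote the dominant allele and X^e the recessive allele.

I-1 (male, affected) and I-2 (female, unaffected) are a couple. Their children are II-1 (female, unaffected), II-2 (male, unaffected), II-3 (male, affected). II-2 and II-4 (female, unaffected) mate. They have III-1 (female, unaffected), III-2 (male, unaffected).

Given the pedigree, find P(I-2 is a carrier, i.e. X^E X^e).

1

I-2 is unaffected so carries E and passed e to II-3 (X^e Y), so I-2 is X^E X^e, giving P(X^E X^e) = 1.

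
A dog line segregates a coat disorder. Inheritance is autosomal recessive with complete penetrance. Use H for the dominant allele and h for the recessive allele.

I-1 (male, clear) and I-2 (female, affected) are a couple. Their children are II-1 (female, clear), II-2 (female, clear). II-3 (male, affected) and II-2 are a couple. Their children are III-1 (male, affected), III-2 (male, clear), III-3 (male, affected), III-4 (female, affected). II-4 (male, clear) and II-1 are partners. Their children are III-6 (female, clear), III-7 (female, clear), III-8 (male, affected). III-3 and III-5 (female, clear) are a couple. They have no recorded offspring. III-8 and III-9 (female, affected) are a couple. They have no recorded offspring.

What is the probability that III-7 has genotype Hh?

II-4 is clear so carries H and passed h to III-8 (hh), so II-4 is Hh.
II-1 is clear so carries H and received h from I-2 (hh), so II-1 is Hh.
Their cross gives offspring ratios 1/4 HH : 1/2 Hh : 1/4 hh. Conditioning on III-7 being clear, P(Hh) = 1/2 / 3/4 = 2/3.

2/3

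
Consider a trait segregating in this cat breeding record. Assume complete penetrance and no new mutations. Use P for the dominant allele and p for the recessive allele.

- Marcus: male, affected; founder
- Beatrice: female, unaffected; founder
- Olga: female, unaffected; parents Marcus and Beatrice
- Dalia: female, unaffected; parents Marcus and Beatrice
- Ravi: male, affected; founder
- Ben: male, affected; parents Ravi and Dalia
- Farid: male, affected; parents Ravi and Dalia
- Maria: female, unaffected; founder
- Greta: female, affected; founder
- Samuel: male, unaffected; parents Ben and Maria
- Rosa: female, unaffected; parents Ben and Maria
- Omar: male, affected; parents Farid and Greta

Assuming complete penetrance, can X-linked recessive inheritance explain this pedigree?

Yes

A consistent assignment under X-linked recessive exists: Marcus X^p Y, Beatrice X^P X^P, Olga X^P X^p, Dalia X^P X^p, Ravi X^p Y, Ben X^p Y, Farid X^p Y, Maria X^P X^P, Greta X^p X^p, Samuel X^P Y, Rosa X^P X^p, Omar X^p Y.
In this assignment every recorded phenotype matches its genotype and every non-founder's genotype is obtainable from its parents' genotypes, so the pedigree is consistent.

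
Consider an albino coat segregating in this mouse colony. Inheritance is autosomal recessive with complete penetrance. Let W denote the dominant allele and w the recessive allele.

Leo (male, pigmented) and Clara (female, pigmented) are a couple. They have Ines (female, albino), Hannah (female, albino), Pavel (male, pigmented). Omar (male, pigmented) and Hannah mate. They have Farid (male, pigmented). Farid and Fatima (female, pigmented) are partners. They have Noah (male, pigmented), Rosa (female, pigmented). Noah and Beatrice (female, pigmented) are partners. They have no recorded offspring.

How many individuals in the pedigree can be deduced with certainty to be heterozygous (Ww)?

Obligate heterozygotes: Leo is pigmented so carries W and passed w to Ines (ww), so Leo is Ww; Clara is pigmented so carries W and passed w to Ines (ww), so Clara is Ww; Farid is pigmented so carries W and received w from Hannah (ww), so Farid is Ww.
Every other individual is either homozygous by phenotype or has at least one consistent homozygous assignment, so the count is 3.

3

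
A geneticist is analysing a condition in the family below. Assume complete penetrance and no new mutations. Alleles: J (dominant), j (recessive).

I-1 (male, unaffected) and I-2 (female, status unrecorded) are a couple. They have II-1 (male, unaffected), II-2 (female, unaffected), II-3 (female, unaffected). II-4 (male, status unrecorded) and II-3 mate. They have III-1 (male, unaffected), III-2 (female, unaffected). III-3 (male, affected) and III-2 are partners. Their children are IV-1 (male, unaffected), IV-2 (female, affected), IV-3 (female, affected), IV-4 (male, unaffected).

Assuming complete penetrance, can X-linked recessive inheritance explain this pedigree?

A consistent assignment under X-linked recessive exists: I-1 X^J Y, I-2 X^J X^J, II-1 X^J Y, II-2 X^J X^J, II-3 X^J X^J, II-4 X^j Y, III-1 X^J Y, III-2 X^J X^j, III-3 X^j Y, IV-1 X^J Y, IV-2 X^j X^j, IV-3 X^j X^j, IV-4 X^J Y.
In this assignment every recorded phenotype matches its genotype and every non-founder's genotype is obtainable from its parents' genotypes, so the pedigree is consistent.

Yes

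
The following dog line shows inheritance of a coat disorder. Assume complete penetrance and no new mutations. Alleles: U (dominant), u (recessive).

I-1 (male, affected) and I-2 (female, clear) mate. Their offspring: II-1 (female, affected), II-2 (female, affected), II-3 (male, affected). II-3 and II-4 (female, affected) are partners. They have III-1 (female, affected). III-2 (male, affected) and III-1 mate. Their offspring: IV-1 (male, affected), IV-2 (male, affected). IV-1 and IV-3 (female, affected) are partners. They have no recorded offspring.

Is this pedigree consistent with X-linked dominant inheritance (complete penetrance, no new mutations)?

Under X-linked dominant, II-3 (affected, male) cannot arise from I-1 (affected) × I-2 (clear).

No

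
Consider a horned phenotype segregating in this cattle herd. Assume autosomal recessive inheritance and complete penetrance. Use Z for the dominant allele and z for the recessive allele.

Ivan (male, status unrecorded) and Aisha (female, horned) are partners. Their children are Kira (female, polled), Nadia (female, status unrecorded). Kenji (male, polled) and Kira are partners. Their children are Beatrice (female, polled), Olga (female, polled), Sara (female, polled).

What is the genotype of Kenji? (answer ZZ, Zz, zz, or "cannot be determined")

cannot be determined

Kenji's phenotype allows ZZ or Zz, and no parent or child forces a single allele at both positions; consistent genotype assignments exist with Kenji as ZZ or Zz.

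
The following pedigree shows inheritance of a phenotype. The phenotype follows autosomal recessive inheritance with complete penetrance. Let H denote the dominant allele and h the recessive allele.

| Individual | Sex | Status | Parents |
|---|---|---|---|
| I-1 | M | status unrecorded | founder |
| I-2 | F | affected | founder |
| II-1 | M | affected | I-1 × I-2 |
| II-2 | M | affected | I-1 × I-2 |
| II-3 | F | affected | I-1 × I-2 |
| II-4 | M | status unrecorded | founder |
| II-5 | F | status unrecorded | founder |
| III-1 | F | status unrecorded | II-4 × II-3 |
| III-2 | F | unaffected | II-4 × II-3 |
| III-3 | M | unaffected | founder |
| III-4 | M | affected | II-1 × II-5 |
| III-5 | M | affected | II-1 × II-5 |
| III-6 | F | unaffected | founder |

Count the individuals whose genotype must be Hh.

Obligate heterozygotes: III-2 is unaffected so carries H and received h from II-3 (hh), so III-2 is Hh.
Every other individual is either homozygous by phenotype or has at least one consistent homozygous assignment, so the count is 1.

1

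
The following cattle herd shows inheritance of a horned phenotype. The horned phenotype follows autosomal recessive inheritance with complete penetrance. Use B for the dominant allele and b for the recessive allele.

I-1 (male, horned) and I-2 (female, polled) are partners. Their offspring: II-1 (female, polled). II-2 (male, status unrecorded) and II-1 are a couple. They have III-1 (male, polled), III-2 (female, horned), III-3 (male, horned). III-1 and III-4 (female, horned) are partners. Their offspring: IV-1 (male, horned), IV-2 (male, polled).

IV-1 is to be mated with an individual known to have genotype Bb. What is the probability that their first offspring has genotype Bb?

1/2

IV-1 is horned, so IV-1 is bb.
The cross gives 1/2 Bb : 1/2 bb, so P(offspring has genotype Bb) = 1/2.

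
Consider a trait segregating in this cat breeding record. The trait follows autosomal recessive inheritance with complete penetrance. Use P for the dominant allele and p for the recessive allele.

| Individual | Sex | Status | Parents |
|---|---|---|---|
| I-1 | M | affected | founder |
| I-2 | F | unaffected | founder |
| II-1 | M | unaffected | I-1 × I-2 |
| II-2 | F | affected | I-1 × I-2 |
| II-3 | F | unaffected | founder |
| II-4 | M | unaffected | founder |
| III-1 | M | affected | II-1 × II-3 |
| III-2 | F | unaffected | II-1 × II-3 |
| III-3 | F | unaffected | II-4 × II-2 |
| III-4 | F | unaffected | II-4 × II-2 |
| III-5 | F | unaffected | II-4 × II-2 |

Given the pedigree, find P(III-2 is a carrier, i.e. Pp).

2/3

II-1 is unaffected so carries P and received p from I-1 (pp), so II-1 is Pp.
II-3 is unaffected so carries P and passed p to III-1 (pp), so II-3 is Pp.
Their cross gives offspring ratios 1/4 PP : 1/2 Pp : 1/4 pp. Conditioning on III-2 being unaffected, P(Pp) = 1/2 / 3/4 = 2/3.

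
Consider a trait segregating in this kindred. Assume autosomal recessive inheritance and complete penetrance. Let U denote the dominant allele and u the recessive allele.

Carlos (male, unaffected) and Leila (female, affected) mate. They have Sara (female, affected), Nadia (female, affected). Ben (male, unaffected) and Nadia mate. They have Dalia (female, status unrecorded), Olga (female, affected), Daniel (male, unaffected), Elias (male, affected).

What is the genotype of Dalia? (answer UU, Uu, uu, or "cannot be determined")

cannot be determined

Dalia's phenotype is unrecorded, and no parent or child forces a single allele at both positions; consistent genotype assignments exist with Dalia as Uu or uu.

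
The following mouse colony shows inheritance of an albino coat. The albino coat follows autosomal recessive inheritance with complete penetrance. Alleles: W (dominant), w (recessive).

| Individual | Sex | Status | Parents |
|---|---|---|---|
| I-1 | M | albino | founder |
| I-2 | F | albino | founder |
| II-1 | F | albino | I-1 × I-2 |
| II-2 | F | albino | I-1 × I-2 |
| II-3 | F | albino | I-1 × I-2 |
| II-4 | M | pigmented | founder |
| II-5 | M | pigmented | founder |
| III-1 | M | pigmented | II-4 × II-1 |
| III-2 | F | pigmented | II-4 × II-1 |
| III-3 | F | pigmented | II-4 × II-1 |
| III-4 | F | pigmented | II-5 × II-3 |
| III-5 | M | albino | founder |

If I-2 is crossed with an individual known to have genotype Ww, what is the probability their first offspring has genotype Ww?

1/2

I-2 is albino, so I-2 is ww.
The cross gives 1/2 Ww : 1/2 ww, so P(offspring has genotype Ww) = 1/2.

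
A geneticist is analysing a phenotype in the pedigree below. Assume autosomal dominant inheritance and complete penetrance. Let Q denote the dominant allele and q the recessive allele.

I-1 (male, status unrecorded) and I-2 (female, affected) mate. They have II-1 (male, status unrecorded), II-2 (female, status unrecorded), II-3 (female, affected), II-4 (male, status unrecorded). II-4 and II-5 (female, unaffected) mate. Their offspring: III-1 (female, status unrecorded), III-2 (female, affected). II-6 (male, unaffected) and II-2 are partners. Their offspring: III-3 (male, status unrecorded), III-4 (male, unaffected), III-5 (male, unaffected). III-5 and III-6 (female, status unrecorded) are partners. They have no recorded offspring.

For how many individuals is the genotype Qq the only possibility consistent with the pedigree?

Obligate heterozygotes: III-2 is affected so carries Q and received q from II-5 (qq), so III-2 is Qq.
Every other individual is either homozygous by phenotype or has at least one consistent homozygous assignment, so the count is 1.

1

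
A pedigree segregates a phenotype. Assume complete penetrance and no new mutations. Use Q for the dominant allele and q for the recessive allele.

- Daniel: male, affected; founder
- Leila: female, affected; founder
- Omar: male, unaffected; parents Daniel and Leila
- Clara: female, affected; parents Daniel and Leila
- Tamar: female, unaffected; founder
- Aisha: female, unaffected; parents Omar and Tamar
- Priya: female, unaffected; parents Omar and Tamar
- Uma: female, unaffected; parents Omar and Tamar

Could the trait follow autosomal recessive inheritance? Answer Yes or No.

Under autosomal recessive, Omar (unaffected, male) cannot arise from Daniel (affected) × Leila (affected).

No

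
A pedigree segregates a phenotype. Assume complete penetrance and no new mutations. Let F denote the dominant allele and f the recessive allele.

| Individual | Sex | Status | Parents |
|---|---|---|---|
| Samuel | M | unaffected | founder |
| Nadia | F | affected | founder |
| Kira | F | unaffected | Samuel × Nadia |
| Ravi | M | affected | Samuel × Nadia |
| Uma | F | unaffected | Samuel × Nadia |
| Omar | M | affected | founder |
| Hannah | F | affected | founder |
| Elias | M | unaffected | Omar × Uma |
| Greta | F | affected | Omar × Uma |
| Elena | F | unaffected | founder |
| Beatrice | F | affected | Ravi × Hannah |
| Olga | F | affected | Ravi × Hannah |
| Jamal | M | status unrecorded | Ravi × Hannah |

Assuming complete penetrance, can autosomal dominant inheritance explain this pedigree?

A consistent assignment under autosomal dominant exists: Samuel ff, Nadia Ff, Kira ff, Ravi Ff, Uma ff, Omar Ff, Hannah FF, Elias ff, Greta Ff, Elena ff, Beatrice FF, Olga FF, Jamal FF.
In this assignment every recorded phenotype matches its genotype and every non-founder's genotype is obtainable from its parents' genotypes, so the pedigree is consistent.

Yes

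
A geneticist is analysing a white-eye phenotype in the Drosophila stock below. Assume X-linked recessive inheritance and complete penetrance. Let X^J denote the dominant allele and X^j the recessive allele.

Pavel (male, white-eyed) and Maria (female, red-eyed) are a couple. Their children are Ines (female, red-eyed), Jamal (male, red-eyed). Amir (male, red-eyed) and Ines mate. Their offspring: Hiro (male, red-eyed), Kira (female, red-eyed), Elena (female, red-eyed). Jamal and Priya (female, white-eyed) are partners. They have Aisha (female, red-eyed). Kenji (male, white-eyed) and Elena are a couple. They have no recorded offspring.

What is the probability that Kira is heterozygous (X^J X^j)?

Amir is red-eyed, so Amir is X^J Y.
Ines is red-eyed so carries J and received j from Pavel (X^j Y), so Ines is X^J X^j.
Their cross gives offspring ratios 1/2 X^J X^J : 1/2 X^J X^j. Conditioning on Kira being red-eyed, P(X^J X^j) = 1/2 / 1 = 1/2.

1/2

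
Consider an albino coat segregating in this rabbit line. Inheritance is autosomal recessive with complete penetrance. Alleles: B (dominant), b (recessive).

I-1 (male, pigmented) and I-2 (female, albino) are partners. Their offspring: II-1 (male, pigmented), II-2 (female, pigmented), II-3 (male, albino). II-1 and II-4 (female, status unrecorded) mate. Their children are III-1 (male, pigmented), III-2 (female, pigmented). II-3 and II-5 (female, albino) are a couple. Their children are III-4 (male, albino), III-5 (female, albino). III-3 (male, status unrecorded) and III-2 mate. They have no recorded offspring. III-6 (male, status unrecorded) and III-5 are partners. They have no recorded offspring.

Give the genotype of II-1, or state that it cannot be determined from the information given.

Bb

From phenotype alone, II-1 is BB or Bb.
II-1 is pigmented so carries B and received b from I-2 (bb), so II-1 is Bb.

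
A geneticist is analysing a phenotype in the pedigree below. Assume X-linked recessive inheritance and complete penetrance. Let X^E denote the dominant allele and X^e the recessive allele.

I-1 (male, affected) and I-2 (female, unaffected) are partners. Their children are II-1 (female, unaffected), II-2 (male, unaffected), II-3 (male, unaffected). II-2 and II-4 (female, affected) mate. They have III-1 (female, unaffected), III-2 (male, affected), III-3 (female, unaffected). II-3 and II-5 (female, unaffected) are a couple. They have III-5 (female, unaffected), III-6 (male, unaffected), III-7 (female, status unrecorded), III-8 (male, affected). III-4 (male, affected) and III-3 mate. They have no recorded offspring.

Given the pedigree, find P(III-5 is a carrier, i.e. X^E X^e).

II-3 is unaffected, so II-3 is X^E Y.
II-5 is unaffected so carries E and passed e to III-8 (X^e Y), so II-5 is X^E X^e.
Their cross gives offspring ratios 1/2 X^E X^E : 1/2 X^E X^e. Conditioning on III-5 being unaffected, P(X^E X^e) = 1/2 / 1 = 1/2.

1/2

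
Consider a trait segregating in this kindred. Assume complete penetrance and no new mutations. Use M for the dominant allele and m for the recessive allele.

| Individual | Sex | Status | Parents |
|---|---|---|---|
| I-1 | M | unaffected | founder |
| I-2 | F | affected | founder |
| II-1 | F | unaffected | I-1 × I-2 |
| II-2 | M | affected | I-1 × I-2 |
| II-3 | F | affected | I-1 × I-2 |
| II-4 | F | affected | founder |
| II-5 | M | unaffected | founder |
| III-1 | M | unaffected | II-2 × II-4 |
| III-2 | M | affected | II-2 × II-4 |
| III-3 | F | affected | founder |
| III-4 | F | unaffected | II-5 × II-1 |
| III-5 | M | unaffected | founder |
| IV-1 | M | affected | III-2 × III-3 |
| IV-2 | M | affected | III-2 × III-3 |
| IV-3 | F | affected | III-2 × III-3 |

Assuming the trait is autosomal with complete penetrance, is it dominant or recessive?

II-2 and II-4 are both affected yet have an unaffected child III-1. Under a recessive model two affected parents are homozygous and every child would be affected, so the trait cannot be recessive.

dominant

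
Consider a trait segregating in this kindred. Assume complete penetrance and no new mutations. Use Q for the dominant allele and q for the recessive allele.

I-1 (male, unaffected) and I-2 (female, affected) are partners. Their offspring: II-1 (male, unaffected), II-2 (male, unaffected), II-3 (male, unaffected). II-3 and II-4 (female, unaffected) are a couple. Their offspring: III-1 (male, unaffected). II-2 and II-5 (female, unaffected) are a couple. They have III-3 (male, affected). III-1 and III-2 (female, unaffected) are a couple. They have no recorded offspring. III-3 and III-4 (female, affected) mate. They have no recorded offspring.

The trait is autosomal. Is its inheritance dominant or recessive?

recessive

II-2 and II-5 are both unaffected yet have an affected child III-3. Under dominance, an affected child requires at least one affected parent, so the trait cannot be dominant.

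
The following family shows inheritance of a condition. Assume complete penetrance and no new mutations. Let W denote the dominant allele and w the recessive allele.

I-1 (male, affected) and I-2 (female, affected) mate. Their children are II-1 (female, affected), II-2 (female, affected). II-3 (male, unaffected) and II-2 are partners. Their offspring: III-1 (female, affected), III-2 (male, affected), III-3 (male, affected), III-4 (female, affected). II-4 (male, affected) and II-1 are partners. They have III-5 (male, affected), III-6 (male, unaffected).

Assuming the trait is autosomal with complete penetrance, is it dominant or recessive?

II-4 and II-1 are both affected yet have an unaffected child III-6. Under a recessive model two affected parents are homozygous and every child would be affected, so the trait cannot be recessive.

dominant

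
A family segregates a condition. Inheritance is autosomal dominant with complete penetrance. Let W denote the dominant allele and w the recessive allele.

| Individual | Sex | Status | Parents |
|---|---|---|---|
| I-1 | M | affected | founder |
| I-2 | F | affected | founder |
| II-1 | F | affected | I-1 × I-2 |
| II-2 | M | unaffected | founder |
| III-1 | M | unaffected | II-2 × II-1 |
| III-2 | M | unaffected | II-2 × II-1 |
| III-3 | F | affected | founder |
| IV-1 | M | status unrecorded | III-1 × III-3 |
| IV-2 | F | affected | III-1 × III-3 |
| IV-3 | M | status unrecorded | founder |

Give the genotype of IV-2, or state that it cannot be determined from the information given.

Ww

From phenotype alone, IV-2 is WW or Ww.
IV-2 is affected so carries W and received w from III-1 (ww), so IV-2 is Ww.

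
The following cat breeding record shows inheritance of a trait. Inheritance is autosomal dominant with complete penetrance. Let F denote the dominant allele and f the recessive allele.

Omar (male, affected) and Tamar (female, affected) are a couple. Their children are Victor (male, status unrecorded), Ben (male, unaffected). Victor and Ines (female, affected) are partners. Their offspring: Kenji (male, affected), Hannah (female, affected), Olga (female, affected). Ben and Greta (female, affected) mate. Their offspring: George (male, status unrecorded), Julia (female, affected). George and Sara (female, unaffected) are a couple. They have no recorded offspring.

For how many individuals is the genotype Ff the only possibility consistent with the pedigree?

Obligate heterozygotes: Omar is affected so carries F and passed f to Ben (ff), so Omar is Ff; Tamar is affected so carries F and passed f to Ben (ff), so Tamar is Ff; Julia is affected so carries F and received f from Ben (ff), so Julia is Ff.
Every other individual is either homozygous by phenotype or has at least one consistent homozygous assignment, so the count is 3.

3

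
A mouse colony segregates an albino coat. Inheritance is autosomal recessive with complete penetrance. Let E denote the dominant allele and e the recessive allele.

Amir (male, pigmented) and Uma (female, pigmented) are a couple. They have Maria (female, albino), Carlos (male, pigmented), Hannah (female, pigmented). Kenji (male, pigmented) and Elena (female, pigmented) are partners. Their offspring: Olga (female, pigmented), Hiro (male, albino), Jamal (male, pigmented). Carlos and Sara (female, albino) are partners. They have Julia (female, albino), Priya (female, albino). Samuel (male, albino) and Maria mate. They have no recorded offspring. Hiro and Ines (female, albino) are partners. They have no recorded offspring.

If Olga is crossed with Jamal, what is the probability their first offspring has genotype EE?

Kenji is pigmented so carries E and passed e to Hiro (ee), so Kenji is Ee.
Elena is pigmented so carries E and passed e to Hiro (ee), so Elena is Ee.
Olga is a pigmented offspring of Kenji (Ee) × Elena (Ee), whose cross gives 1/4 EE : 1/2 Ee : 1/4 ee; conditioning on being pigmented, Olga is EE with probability 1/3, Ee with probability 2/3.
Jamal is a pigmented offspring of Kenji (Ee) × Elena (Ee), whose cross gives 1/4 EE : 1/2 Ee : 1/4 ee; conditioning on being pigmented, Jamal is EE with probability 1/3, Ee with probability 2/3.
Summing over parental genotype combinations, P(offspring has genotype EE) = 1/9·1 + 2/9·1/2 + 2/9·1/2 + 4/9·1/4 = 4/9.

4/9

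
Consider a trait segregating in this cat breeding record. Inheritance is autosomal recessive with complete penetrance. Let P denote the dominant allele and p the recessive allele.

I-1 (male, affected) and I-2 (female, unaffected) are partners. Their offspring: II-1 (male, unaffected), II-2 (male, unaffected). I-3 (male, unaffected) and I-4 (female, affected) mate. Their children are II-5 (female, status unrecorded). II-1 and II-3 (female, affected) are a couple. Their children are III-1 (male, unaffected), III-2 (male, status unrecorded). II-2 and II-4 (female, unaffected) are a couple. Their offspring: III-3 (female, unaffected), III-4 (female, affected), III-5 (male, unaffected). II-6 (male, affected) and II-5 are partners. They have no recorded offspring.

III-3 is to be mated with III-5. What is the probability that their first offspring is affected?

II-2 is unaffected so carries P and received p from I-1 (pp), so II-2 is Pp.
II-4 is unaffected so carries P and passed p to III-4 (pp), so II-4 is Pp.
III-3 is an unaffected offspring of II-2 (Pp) × II-4 (Pp), whose cross gives 1/4 PP : 1/2 Pp : 1/4 pp; conditioning on being unaffected, III-3 is PP with probability 1/3, Pp with probability 2/3.
III-5 is an unaffected offspring of II-2 (Pp) × II-4 (Pp), whose cross gives 1/4 PP : 1/2 Pp : 1/4 pp; conditioning on being unaffected, III-5 is PP with probability 1/3, Pp with probability 2/3.
Summing over parental genotype combinations, P(offspring is affected) = 4/9·1/4 = 1/9.

1/9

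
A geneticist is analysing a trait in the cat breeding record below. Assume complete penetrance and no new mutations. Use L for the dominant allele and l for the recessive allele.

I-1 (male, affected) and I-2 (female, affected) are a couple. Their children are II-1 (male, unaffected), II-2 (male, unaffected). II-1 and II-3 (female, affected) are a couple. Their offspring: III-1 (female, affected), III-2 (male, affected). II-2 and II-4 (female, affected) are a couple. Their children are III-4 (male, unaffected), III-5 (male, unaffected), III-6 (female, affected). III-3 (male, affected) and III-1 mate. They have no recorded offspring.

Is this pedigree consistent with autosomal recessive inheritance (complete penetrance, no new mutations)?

Under autosomal recessive, II-1 (unaffected, male) cannot arise from I-1 (affected) × I-2 (affected).

No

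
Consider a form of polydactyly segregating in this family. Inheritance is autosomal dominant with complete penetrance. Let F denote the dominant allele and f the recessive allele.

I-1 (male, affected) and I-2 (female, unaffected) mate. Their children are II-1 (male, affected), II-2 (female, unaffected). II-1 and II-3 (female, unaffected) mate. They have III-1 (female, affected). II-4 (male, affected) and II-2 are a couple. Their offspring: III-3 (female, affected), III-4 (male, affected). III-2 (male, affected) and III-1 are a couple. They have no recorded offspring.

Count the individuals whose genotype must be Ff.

Obligate heterozygotes: I-1 is affected so carries F and passed f to II-2 (ff), so I-1 is Ff; II-1 is affected so carries F and received f from I-2 (ff), so II-1 is Ff; III-1 is affected so carries F and received f from II-3 (ff), so III-1 is Ff; III-3 is affected so carries F and received f from II-2 (ff), so III-3 is Ff; III-4 is affected so carries F and received f from II-2 (ff), so III-4 is Ff.
Every other individual is either homozygous by phenotype or has at least one consistent homozygous assignment, so the count is 5.

5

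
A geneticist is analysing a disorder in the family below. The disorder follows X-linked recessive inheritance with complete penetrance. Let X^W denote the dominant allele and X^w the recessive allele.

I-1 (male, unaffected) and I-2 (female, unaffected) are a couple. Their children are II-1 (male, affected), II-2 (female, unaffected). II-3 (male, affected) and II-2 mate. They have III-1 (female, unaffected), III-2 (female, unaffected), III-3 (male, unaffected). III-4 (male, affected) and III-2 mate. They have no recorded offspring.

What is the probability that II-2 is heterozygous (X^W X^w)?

1/9

I-1 is unaffected, so I-1 is X^W Y.
I-2 is unaffected so carries W and passed w to II-1 (X^w Y), so I-2 is X^W X^w.
Their cross gives offspring ratios 1/2 X^W X^W : 1/2 X^W X^w. Conditioning on II-2 being unaffected, P(X^W X^w) = 1/2 / 1 = 1/2 before taking II-2's own offspring into account.
II-3 is affected, so II-3 is X^w Y.
Now use II-2's offspring. Probability of each recorded status — unaffected daughter III-1: 1/2 if II-2 is X^W X^w, 1 if X^W X^W; unaffected daughter III-2: 1/2 if II-2 is X^W X^w, 1 if X^W X^W; unaffected son III-3: 1/2 if II-2 is X^W X^w, 1 if X^W X^W.
Bayes: P(X^W X^w) = 1/2·1/8 / (1/2·1/8 + 1/2·1) = 1/9.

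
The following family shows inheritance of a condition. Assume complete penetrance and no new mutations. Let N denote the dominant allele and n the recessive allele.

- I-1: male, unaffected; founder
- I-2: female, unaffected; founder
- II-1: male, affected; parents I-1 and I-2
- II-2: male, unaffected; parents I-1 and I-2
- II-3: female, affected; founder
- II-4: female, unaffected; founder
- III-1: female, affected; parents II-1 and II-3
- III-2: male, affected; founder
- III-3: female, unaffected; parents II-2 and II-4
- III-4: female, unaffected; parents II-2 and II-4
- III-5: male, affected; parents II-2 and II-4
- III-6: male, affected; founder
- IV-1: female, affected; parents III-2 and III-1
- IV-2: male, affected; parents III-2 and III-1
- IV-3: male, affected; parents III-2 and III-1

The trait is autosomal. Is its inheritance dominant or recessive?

recessive

I-1 and I-2 are both unaffected yet have an affected child II-1. Under dominance, an affected child requires at least one affected parent, so the trait cannot be dominant.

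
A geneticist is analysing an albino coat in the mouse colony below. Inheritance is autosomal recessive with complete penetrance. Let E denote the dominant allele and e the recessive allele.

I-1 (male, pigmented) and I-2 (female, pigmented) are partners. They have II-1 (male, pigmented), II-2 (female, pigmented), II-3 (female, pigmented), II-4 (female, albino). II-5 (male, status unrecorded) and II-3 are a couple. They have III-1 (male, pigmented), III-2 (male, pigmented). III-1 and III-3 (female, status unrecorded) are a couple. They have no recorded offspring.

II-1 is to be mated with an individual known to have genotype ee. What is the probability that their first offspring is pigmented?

2/3

I-1 is pigmented so carries E and passed e to II-4 (ee), so I-1 is Ee.
I-2 is pigmented so carries E and passed e to II-4 (ee), so I-2 is Ee.
II-1 is a pigmented offspring of I-1 (Ee) × I-2 (Ee), whose cross gives 1/4 EE : 1/2 Ee : 1/4 ee; conditioning on being pigmented, II-1 is EE with probability 1/3, Ee with probability 2/3.
Summing over parental genotype combinations, P(offspring is pigmented) = 1/3·1 + 2/3·1/2 = 2/3.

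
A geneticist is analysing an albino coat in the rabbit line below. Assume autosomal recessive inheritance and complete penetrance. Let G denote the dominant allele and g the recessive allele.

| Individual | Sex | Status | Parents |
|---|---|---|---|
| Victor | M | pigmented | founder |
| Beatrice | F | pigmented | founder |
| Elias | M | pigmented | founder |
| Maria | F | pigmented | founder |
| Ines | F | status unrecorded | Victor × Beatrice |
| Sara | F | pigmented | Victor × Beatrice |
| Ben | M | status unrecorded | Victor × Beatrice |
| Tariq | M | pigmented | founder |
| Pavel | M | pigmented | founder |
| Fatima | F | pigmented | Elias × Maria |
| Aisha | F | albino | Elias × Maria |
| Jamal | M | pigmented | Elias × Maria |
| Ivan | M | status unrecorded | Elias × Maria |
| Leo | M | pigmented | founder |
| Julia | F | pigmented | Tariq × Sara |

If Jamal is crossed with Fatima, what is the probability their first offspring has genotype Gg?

4/9

Elias is pigmented so carries G and passed g to Aisha (gg), so Elias is Gg.
Maria is pigmented so carries G and passed g to Aisha (gg), so Maria is Gg.
Jamal is a pigmented offspring of Elias (Gg) × Maria (Gg), whose cross gives 1/4 GG : 1/2 Gg : 1/4 gg; conditioning on being pigmented, Jamal is GG with probability 1/3, Gg with probability 2/3.
Fatima is a pigmented offspring of Elias (Gg) × Maria (Gg), whose cross gives 1/4 GG : 1/2 Gg : 1/4 gg; conditioning on being pigmented, Fatima is GG with probability 1/3, Gg with probability 2/3.
Summing over parental genotype combinations, P(offspring has genotype Gg) = 2/9·1/2 + 2/9·1/2 + 4/9·1/2 = 4/9.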